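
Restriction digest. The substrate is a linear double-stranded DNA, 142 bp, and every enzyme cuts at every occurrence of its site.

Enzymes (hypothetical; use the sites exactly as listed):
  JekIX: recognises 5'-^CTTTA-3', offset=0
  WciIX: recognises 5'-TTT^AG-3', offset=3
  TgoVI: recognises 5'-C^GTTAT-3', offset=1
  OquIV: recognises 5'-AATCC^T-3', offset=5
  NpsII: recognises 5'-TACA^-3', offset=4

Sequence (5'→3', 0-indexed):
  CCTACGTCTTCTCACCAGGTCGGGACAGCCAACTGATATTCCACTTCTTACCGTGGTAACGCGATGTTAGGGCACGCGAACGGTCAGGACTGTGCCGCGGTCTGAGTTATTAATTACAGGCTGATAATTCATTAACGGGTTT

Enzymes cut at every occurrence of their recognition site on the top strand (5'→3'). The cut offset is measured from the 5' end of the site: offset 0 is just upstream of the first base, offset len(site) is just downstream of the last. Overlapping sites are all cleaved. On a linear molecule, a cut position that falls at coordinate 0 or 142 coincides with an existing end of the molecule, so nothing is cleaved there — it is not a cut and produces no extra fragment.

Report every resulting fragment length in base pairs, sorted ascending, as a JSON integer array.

[24,118]

Per-enzyme occurrences:
  JekIX (CTTTA, off=0): no sites
  WciIX (TTTAG, off=3): no sites
  TgoVI (CGTTAT, off=1): no sites
  OquIV (AATCCT, off=5): no sites
  NpsII TACA/4: at [114] ⇒ [118]

Pooled cuts: [118]

Fragment lengths:
  [0,118): 118 bp
  [118,142): 24 bp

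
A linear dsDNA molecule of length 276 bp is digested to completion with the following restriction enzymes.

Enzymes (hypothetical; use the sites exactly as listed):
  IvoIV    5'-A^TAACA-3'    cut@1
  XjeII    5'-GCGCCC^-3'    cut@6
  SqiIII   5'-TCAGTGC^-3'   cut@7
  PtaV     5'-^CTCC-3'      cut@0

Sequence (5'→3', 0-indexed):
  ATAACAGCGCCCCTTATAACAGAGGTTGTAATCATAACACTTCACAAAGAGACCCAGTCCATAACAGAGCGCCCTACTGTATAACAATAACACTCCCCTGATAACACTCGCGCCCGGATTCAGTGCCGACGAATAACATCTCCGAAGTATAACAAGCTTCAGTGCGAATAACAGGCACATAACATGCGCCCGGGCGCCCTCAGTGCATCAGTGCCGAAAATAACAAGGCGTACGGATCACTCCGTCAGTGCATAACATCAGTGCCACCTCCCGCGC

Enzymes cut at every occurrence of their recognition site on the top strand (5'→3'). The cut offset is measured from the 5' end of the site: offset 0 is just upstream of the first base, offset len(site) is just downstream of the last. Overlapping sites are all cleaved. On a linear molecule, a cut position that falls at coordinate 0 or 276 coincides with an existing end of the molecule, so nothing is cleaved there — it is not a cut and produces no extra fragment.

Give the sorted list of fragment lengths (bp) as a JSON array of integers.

[1,1,3,3,4,5,6,6,6,7,7,7,8,8,9,9,10,11,11,11,12,12,12,13,14,16,18,19,27]

Site scan:
  IvoIV (ATAACA, off=1): starts [0, 15, 33, 60, 80, 86, 100, 132, 148, 167, 178, 219, 251] → cuts [1, 16, 34, 61, 81, 87, 101, 133, 149, 168, 179, 220, 252]
  XjeII (GCGCCC, off=6): starts [6, 68, 109, 185, 193] → cuts [12, 74, 115, 191, 199]
  SqiIII (TCAGTGC, off=7): starts [119, 158, 199, 207, 244, 257] → cuts [126, 165, 206, 214, 251, 264]
  PtaV (CTCC, off=0): starts [92, 139, 239, 267] → cuts [92, 139, 239, 267]

All cut coordinates (distinct, sorted): [1, 12, 16, 34, 61, 74, 81, 87, 92, 101, 115, 126, 133, 139, 149, 165, 168, 179, 191, 199, 206, 214, 220, 239, 251, 252, 264, 267]

Fragment lengths:
  [0,1): 1 bp
  [1,12): 11 bp
  [12,16): 4 bp
  [16,34): 18 bp
  [34,61): 27 bp
  [61,74): 13 bp
  [74,81): 7 bp
  [81,87): 6 bp
  [87,92): 5 bp
  [92,101): 9 bp
  [101,115): 14 bp
  [115,126): 11 bp
  [126,133): 7 bp
  [133,139): 6 bp
  [139,149): 10 bp
  [149,165): 16 bp
  [165,168): 3 bp
  [168,179): 11 bp
  [179,191): 12 bp
  [191,199): 8 bp
  [199,206): 7 bp
  [206,214): 8 bp
  [214,220): 6 bp
  [220,239): 19 bp
  [239,251): 12 bp
  [251,252): 1 bp
  [252,264): 12 bp
  [264,267): 3 bp
  [267,276): 9 bp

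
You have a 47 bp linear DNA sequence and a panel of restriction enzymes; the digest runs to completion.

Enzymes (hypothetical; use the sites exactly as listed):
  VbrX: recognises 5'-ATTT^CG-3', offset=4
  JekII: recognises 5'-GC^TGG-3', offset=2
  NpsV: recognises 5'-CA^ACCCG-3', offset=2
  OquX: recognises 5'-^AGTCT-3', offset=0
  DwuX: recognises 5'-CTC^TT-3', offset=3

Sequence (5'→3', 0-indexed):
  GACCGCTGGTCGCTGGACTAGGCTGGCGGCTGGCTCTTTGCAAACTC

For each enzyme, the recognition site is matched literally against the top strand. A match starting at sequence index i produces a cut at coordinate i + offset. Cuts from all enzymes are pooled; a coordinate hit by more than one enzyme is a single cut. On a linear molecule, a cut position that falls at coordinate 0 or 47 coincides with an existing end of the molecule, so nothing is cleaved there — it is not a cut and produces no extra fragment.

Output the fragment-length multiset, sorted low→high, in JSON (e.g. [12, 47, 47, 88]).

[6,6,7,7,10,11]

Per-enzyme occurrences:
  VbrX (ATTTCG, off=4): no sites
  JekII (GCTGG, off=2): starts [4, 11, 21, 28] → cuts [6, 13, 23, 30]
  NpsV (CAACCCG, off=2): no sites
  OquX (AGTCT, off=0): no sites
  DwuX (CTCTT, off=3): starts [33] → cuts [36]

All cut coordinates (distinct, sorted): [6, 13, 23, 30, 36]

Fragment lengths:
  [0,6): 6 bp
  [6,13): 7 bp
  [13,23): 10 bp
  [23,30): 7 bp
  [30,36): 6 bp
  [36,47): 11 bp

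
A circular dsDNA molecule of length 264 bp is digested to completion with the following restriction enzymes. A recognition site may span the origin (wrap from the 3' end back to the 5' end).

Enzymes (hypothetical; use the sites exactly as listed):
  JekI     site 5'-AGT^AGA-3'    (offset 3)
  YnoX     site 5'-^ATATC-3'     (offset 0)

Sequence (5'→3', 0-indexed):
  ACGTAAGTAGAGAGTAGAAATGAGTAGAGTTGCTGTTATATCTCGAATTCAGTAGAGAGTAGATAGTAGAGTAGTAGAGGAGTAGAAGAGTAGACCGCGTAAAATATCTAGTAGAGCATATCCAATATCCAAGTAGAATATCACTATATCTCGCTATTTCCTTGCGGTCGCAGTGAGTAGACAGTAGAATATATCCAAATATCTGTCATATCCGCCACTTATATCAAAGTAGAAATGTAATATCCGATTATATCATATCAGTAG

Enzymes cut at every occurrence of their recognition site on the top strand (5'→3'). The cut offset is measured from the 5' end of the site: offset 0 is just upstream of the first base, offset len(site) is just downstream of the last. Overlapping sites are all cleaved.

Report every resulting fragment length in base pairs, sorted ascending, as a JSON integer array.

Per-enzyme occurrences:
  JekI (AGTAGA, off=3): starts [5, 12, 22, 50, 57, 64, 72, 80, 88, 109, 131, 175, 182, 227, 259] → cuts [8, 15, 25, 53, 60, 67, 75, 83, 91, 112, 134, 178, 185, 230, 262]
  YnoX (ATATC, off=0): starts [37, 103, 117, 124, 137, 145, 190, 198, 207, 220, 239, 249, 254] → cuts [37, 103, 117, 124, 137, 145, 190, 198, 207, 220, 239, 249, 254]

All cut coordinates (distinct, sorted): [8, 15, 25, 37, 53, 60, 67, 75, 83, 91, 103, 112, 117, 124, 134, 137, 145, 178, 185, 190, 198, 207, 220, 230, 239, 249, 254, 262]

Fragment lengths:
  8→15: 7 bp
  15→25: 10 bp
  25→37: 12 bp
  37→53: 16 bp
  53→60: 7 bp
  60→67: 7 bp
  67→75: 8 bp
  75→83: 8 bp
  83→91: 8 bp
  91→103: 12 bp
  103→112: 9 bp
  112→117: 5 bp
  117→124: 7 bp
  124→134: 10 bp
  134→137: 3 bp
  137→145: 8 bp
  145→178: 33 bp
  178→185: 7 bp
  185→190: 5 bp
  190→198: 8 bp
  198→207: 9 bp
  207→220: 13 bp
  220→230: 10 bp
  230→239: 9 bp
  239→249: 10 bp
  249→254: 5 bp
  254→262: 8 bp
  262→8 (wrap): 264-262+8 = 10 bp

[3,5,5,5,7,7,7,7,7,8,8,8,8,8,8,9,9,9,10,10,10,10,10,12,12,13,16,33]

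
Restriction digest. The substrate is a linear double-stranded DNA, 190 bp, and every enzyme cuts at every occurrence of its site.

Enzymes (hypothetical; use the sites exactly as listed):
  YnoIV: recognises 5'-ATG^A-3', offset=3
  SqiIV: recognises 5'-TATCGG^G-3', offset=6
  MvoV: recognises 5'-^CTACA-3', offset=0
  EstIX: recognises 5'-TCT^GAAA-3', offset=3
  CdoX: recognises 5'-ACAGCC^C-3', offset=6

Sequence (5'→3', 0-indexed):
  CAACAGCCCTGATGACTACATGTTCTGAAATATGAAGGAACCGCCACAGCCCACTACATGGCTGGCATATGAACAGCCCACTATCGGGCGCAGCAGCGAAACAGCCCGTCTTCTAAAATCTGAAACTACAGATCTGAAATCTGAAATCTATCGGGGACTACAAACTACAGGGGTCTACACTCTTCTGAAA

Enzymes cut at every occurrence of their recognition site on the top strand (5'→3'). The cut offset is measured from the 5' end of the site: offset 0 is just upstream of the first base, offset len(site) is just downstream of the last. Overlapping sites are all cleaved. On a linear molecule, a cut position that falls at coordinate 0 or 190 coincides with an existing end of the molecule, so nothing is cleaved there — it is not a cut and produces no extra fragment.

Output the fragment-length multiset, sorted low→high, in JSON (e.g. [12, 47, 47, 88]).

Site scan:
  YnoIV ATGA/3: at [11, 31, 68] ⇒ [14, 34, 71]
  SqiIV TATCGGG/6: at [81, 148] ⇒ [87, 154]
  MvoV CTACA/0: at [15, 53, 125, 157, 164, 174] ⇒ [15, 53, 125, 157, 164, 174]
  EstIX TCTGAAA/3: at [23, 118, 132, 139, 183] ⇒ [26, 121, 135, 142, 186]
  CdoX ACAGCCC/6: at [2, 45, 72, 100] ⇒ [8, 51, 78, 106]

Pooled cuts: [8, 14, 15, 26, 34, 51, 53, 71, 78, 87, 106, 121, 125, 135, 142, 154, 157, 164, 174, 186]

Fragment lengths:
  [0,8): 8 bp
  [8,14): 6 bp
  [14,15): 1 bp
  [15,26): 11 bp
  [26,34): 8 bp
  [34,51): 17 bp
  [51,53): 2 bp
  [53,71): 18 bp
  [71,78): 7 bp
  [78,87): 9 bp
  [87,106): 19 bp
  [106,121): 15 bp
  [121,125): 4 bp
  [125,135): 10 bp
  [135,142): 7 bp
  [142,154): 12 bp
  [154,157): 3 bp
  [157,164): 7 bp
  [164,174): 10 bp
  [174,186): 12 bp
  [186,190): 4 bp

[1,2,3,4,4,6,7,7,7,8,8,9,10,10,11,12,12,15,17,18,19]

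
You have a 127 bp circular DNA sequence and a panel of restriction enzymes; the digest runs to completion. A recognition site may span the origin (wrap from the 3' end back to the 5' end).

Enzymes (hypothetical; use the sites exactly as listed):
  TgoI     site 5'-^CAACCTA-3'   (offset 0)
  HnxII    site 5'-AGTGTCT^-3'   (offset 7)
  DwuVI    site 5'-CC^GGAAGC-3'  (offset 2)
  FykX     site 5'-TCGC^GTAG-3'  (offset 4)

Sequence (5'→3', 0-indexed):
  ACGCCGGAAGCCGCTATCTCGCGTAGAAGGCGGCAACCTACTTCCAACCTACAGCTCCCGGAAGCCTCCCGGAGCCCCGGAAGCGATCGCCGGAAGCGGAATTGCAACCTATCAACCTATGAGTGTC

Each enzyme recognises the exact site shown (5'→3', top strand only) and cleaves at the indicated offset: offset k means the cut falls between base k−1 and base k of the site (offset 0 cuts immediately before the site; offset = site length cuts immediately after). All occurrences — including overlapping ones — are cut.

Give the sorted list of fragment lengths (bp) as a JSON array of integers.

Per-enzyme occurrences:
  TgoI CAACCTA/0: at [33, 44, 104, 112] ⇒ [33, 44, 104, 112]
  HnxII (AGTGTCT, off=7): no sites
  DwuVI CCGGAAGC/2: at [3, 57, 76, 89] ⇒ [5, 59, 78, 91]
  FykX TCGCGTAG/4: at [18] ⇒ [22]

Pooled cuts: [5, 22, 33, 44, 59, 78, 91, 104, 112]

Fragment lengths:
  5→22: 17 bp
  22→33: 11 bp
  33→44: 11 bp
  44→59: 15 bp
  59→78: 19 bp
  78→91: 13 bp
  91→104: 13 bp
  104→112: 8 bp
  112→5 (wrap): 127-112+5 = 20 bp

[8,11,11,13,13,15,17,19,20]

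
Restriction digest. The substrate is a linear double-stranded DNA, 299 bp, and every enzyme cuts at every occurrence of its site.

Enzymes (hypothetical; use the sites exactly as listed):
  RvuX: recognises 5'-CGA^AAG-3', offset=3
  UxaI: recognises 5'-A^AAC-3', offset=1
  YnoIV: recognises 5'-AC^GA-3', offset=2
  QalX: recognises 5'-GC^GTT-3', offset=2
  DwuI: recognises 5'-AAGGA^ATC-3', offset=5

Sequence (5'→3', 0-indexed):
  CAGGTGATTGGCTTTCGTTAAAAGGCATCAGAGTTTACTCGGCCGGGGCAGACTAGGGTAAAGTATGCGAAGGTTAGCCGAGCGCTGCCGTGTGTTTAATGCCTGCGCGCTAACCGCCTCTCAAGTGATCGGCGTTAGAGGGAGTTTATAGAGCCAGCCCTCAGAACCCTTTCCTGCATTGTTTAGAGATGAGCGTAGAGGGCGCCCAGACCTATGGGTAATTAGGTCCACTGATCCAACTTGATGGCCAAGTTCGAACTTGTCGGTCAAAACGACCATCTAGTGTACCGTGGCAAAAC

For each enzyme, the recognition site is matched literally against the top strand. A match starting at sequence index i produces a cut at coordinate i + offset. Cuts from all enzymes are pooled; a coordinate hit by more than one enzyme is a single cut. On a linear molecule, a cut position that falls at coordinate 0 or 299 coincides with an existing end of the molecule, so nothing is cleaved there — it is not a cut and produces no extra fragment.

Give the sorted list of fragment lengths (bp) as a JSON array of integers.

[3,3,23,133,137]

Per-enzyme occurrences:
  RvuX (CGAAAG, off=3): no sites
  UxaI (AAAC, off=1): starts [269, 295] → cuts [270, 296]
  YnoIV (ACGA, off=2): starts [271] → cuts [273]
  QalX (GCGTT, off=2): starts [131] → cuts [133]
  DwuI (AAGGAATC, off=5): no sites

Pooled cuts: [133, 270, 273, 296]

Fragment lengths:
  [0,133): 133 bp
  [133,270): 137 bp
  [270,273): 3 bp
  [273,296): 23 bp
  [296,299): 3 bp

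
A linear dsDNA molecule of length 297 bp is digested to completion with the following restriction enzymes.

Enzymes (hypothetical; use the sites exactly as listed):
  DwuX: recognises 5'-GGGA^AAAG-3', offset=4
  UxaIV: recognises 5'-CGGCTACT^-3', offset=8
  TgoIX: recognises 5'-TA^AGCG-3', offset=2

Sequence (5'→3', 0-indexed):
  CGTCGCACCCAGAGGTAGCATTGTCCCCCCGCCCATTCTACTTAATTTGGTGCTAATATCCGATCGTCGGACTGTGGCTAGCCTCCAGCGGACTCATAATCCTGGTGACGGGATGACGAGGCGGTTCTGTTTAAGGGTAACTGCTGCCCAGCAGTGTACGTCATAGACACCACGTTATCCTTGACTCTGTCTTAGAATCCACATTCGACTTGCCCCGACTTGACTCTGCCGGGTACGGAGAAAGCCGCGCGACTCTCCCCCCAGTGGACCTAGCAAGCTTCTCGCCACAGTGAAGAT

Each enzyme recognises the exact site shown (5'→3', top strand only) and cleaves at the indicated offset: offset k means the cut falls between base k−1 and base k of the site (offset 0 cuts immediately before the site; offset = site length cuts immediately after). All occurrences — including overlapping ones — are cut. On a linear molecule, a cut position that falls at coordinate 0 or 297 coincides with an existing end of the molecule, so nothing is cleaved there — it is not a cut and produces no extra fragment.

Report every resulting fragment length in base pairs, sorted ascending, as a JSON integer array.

Scan for sites:
  DwuX (GGGAAAAG, off=4): no sites
  UxaIV (CGGCTACT, off=8): no sites
  TgoIX (TAAGCG, off=2): no sites

All cut coordinates (distinct, sorted): ∅

Fragment lengths:
  no cuts → one linear fragment of 297 bp

[297]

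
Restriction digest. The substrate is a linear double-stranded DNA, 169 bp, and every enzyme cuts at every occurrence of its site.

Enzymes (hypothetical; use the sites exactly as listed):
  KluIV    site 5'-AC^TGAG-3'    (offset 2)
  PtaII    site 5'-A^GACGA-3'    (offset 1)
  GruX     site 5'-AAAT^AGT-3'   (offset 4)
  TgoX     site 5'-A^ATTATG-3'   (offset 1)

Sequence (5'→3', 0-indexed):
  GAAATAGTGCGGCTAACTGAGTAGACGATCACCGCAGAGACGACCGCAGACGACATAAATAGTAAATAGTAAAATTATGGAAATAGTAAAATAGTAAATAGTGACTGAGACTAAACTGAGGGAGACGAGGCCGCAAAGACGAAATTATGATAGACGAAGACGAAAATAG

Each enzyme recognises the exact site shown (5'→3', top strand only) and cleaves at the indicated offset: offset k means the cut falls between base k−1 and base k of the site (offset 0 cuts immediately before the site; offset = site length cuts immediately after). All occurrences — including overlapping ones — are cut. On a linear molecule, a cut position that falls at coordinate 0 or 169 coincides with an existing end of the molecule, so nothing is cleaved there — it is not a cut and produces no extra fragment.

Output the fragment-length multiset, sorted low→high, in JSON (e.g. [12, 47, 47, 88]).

Site scan:
  KluIV (ACTGAG, off=2): starts [15, 103, 114] → cuts [17, 105, 116]
  PtaII (AGACGA, off=1): starts [22, 37, 47, 122, 136, 151, 157] → cuts [23, 38, 48, 123, 137, 152, 158]
  GruX (AAATAGT, off=4): starts [1, 56, 63, 80, 88, 95] → cuts [5, 60, 67, 84, 92, 99]
  TgoX (AATTATG, off=1): starts [72, 142] → cuts [73, 143]

Pooled cuts: [5, 17, 23, 38, 48, 60, 67, 73, 84, 92, 99, 105, 116, 123, 137, 143, 152, 158]

Fragments:
  [0,5): 5 bp
  [5,17): 12 bp
  [17,23): 6 bp
  [23,38): 15 bp
  [38,48): 10 bp
  [48,60): 12 bp
  [60,67): 7 bp
  [67,73): 6 bp
  [73,84): 11 bp
  [84,92): 8 bp
  [92,99): 7 bp
  [99,105): 6 bp
  [105,116): 11 bp
  [116,123): 7 bp
  [123,137): 14 bp
  [137,143): 6 bp
  [143,152): 9 bp
  [152,158): 6 bp
  [158,169): 11 bp

[5,6,6,6,6,6,7,7,7,8,9,10,11,11,11,12,12,14,15]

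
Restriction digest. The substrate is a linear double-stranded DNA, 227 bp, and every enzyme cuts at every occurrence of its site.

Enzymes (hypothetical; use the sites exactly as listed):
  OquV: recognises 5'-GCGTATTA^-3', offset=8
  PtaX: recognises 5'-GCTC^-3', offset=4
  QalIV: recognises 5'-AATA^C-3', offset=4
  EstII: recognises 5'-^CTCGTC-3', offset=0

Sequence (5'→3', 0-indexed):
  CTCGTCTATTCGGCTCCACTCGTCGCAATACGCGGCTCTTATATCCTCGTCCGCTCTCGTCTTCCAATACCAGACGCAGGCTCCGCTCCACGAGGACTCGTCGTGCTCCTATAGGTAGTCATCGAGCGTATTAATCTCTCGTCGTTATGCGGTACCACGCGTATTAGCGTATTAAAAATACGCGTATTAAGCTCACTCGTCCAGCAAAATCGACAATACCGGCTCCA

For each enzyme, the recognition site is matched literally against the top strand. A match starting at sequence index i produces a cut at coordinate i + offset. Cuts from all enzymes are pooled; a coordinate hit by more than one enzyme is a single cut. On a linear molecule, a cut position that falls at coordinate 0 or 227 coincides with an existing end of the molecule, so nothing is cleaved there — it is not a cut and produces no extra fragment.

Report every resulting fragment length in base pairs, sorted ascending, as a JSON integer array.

Scan for sites:
  OquV GCGTATTA/8: at [125, 158, 166, 181] ⇒ [133, 166, 174, 189]
  PtaX GCTC/4: at [12, 34, 52, 79, 84, 104, 190, 221] ⇒ [16, 38, 56, 83, 88, 108, 194, 225]
  QalIV AATAC/4: at [26, 65, 176, 214] ⇒ [30, 69, 180, 218]
  EstII CTCGTC/0: at [0, 18, 45, 55, 96, 137, 195] ⇒ [18, 45, 55, 96, 137, 195] (position 0 is a terminus of the linear molecule — no cut)

Pooled cuts: [16, 18, 30, 38, 45, 55, 56, 69, 83, 88, 96, 108, 133, 137, 166, 174, 180, 189, 194, 195, 218, 225]

Fragments:
  [0,16): 16 bp
  [16,18): 2 bp
  [18,30): 12 bp
  [30,38): 8 bp
  [38,45): 7 bp
  [45,55): 10 bp
  [55,56): 1 bp
  [56,69): 13 bp
  [69,83): 14 bp
  [83,88): 5 bp
  [88,96): 8 bp
  [96,108): 12 bp
  [108,133): 25 bp
  [133,137): 4 bp
  [137,166): 29 bp
  [166,174): 8 bp
  [174,180): 6 bp
  [180,189): 9 bp
  [189,194): 5 bp
  [194,195): 1 bp
  [195,218): 23 bp
  [218,225): 7 bp
  [225,227): 2 bp

[1,1,2,2,4,5,5,6,7,7,8,8,8,9,10,12,12,13,14,16,23,25,29]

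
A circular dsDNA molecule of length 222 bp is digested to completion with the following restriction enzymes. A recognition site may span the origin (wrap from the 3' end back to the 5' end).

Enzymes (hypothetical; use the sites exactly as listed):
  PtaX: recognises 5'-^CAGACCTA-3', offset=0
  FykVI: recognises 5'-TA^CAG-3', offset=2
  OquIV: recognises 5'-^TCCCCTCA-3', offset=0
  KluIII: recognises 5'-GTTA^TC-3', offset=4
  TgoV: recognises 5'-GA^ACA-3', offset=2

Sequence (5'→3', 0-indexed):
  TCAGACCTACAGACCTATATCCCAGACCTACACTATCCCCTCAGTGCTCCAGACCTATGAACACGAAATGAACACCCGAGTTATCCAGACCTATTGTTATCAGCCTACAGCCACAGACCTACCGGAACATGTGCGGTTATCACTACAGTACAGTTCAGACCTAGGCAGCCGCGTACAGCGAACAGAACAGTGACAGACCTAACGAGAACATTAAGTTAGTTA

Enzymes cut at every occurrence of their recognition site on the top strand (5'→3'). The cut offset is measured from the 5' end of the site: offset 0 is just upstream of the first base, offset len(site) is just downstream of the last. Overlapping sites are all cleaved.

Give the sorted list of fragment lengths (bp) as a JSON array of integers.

Site scan:
  PtaX CAGACCTA/0: at [1, 9, 22, 49, 85, 113, 155, 193] ⇒ [1, 9, 22, 49, 85, 113, 155, 193]
  FykVI TACAG/2: at [7, 105, 143, 148, 173] ⇒ [9, 107, 145, 150, 175]
  OquIV TCCCCTCA/0: at [35] ⇒ [35]
  KluIII GTTATC/4: at [79, 95, 135, 218] ⇒ [0, 83, 99, 139]
  TgoV GAACA/2: at [58, 69, 124, 179, 184, 205] ⇒ [60, 71, 126, 181, 186, 207]

All cut coordinates (distinct, sorted): [0, 1, 9, 22, 35, 49, 60, 71, 83, 85, 99, 107, 113, 126, 139, 145, 150, 155, 175, 181, 186, 193, 207]

Fragments:
  0→1: 1 bp
  1→9: 8 bp
  9→22: 13 bp
  22→35: 13 bp
  35→49: 14 bp
  49→60: 11 bp
  60→71: 11 bp
  71→83: 12 bp
  83→85: 2 bp
  85→99: 14 bp
  99→107: 8 bp
  107→113: 6 bp
  113→126: 13 bp
  126→139: 13 bp
  139→145: 6 bp
  145→150: 5 bp
  150→155: 5 bp
  155→175: 20 bp
  175→181: 6 bp
  181→186: 5 bp
  186→193: 7 bp
  193→207: 14 bp
  207→0 (wrap): 222-207+0 = 15 bp

[1,2,5,5,5,6,6,6,7,8,8,11,11,12,13,13,13,13,14,14,14,15,20]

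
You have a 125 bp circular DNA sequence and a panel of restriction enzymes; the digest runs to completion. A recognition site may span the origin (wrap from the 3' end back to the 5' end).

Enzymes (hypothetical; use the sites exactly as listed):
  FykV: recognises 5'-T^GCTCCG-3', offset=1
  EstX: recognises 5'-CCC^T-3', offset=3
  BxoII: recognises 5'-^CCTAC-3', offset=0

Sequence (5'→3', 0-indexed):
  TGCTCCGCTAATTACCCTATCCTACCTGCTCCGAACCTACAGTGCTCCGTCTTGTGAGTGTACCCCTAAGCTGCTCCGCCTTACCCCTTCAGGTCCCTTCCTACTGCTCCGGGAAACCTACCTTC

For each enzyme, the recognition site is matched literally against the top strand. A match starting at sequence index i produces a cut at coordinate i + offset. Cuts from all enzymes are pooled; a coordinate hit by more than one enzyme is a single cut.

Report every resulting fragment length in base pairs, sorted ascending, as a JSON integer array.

Scan for sites:
  FykV TGCTCCG/1: at [0, 26, 42, 71, 104] ⇒ [1, 27, 43, 72, 105]
  EstX CCCT/3: at [14, 63, 84, 94] ⇒ [17, 66, 87, 97]
  BxoII CCTAC/0: at [20, 35, 99, 116] ⇒ [20, 35, 99, 116]

All cut coordinates (distinct, sorted): [1, 17, 20, 27, 35, 43, 66, 72, 87, 97, 99, 105, 116]

Fragment lengths:
  1→17: 16 bp
  17→20: 3 bp
  20→27: 7 bp
  27→35: 8 bp
  35→43: 8 bp
  43→66: 23 bp
  66→72: 6 bp
  72→87: 15 bp
  87→97: 10 bp
  97→99: 2 bp
  99→105: 6 bp
  105→116: 11 bp
  116→1 (wrap): 125-116+1 = 10 bp

[2,3,6,6,7,8,8,10,10,11,15,16,23]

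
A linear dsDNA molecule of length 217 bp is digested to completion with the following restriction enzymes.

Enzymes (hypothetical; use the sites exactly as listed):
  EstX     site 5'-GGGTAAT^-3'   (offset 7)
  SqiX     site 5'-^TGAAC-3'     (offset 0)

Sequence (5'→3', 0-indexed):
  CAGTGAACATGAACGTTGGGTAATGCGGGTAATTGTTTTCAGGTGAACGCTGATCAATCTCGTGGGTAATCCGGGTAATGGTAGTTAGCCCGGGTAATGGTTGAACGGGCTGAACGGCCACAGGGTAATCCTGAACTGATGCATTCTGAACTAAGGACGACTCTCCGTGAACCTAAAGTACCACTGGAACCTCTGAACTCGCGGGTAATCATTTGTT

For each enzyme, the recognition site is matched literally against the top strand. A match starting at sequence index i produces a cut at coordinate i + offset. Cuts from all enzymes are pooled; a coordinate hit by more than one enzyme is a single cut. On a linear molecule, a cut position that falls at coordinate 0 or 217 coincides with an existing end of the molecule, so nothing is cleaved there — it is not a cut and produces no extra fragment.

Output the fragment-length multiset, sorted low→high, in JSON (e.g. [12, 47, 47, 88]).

Scan for sites:
  EstX GGGTAAT/7: at [17, 26, 63, 72, 91, 122, 202] ⇒ [24, 33, 70, 79, 98, 129, 209]
  SqiX TGAAC/0: at [3, 9, 43, 101, 110, 131, 146, 167, 193] ⇒ [3, 9, 43, 101, 110, 131, 146, 167, 193]

All cut coordinates (distinct, sorted): [3, 9, 24, 33, 43, 70, 79, 98, 101, 110, 129, 131, 146, 167, 193, 209]

Fragment lengths:
  [0,3): 3 bp
  [3,9): 6 bp
  [9,24): 15 bp
  [24,33): 9 bp
  [33,43): 10 bp
  [43,70): 27 bp
  [70,79): 9 bp
  [79,98): 19 bp
  [98,101): 3 bp
  [101,110): 9 bp
  [110,129): 19 bp
  [129,131): 2 bp
  [131,146): 15 bp
  [146,167): 21 bp
  [167,193): 26 bp
  [193,209): 16 bp
  [209,217): 8 bp

[2,3,3,6,8,9,9,9,10,15,15,16,19,19,21,26,27]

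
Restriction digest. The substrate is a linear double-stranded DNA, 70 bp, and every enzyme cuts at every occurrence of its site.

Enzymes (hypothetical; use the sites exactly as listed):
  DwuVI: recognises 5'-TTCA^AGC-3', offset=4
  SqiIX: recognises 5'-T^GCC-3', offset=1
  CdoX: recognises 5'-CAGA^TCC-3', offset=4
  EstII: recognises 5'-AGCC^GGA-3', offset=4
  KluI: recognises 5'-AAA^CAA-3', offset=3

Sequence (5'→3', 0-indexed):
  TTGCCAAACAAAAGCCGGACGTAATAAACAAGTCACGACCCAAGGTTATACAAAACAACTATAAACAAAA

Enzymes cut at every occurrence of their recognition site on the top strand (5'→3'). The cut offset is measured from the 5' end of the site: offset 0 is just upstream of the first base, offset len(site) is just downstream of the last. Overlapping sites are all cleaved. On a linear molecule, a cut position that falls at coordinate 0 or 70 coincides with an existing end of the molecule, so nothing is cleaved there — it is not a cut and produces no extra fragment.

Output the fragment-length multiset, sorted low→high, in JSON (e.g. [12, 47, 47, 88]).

[2,5,6,8,10,12,27]

Per-enzyme occurrences:
  DwuVI (TTCAAGC, off=4): no sites
  SqiIX (TGCC, off=1): starts [1] → cuts [2]
  CdoX (CAGATCC, off=4): no sites
  EstII (AGCCGGA, off=4): starts [12] → cuts [16]
  KluI (AAACAA, off=3): starts [5, 25, 52, 62] → cuts [8, 28, 55, 65]

Pooled cuts: [2, 8, 16, 28, 55, 65]

Fragments:
  [0,2): 2 bp
  [2,8): 6 bp
  [8,16): 8 bp
  [16,28): 12 bp
  [28,55): 27 bp
  [55,65): 10 bp
  [65,70): 5 bp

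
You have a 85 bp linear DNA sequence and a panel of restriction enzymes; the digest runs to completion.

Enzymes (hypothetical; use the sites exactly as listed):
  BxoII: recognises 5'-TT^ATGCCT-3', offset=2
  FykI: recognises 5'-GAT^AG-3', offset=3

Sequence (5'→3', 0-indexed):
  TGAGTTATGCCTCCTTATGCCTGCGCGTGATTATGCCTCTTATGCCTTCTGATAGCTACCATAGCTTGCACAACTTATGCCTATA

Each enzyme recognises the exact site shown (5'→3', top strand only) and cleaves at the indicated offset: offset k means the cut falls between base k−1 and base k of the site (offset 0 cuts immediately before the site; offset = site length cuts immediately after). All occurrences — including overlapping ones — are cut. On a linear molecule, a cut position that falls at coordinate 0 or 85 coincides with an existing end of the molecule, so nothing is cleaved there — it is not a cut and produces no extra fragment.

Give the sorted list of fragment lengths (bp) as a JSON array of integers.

[6,9,9,10,12,16,23]

Per-enzyme occurrences:
  BxoII (TTATGCCT, off=2): starts [4, 14, 30, 39, 74] → cuts [6, 16, 32, 41, 76]
  FykI (GATAG, off=3): starts [50] → cuts [53]

All cut coordinates (distinct, sorted): [6, 16, 32, 41, 53, 76]

Fragments:
  [0,6): 6 bp
  [6,16): 10 bp
  [16,32): 16 bp
  [32,41): 9 bp
  [41,53): 12 bp
  [53,76): 23 bp
  [76,85): 9 bp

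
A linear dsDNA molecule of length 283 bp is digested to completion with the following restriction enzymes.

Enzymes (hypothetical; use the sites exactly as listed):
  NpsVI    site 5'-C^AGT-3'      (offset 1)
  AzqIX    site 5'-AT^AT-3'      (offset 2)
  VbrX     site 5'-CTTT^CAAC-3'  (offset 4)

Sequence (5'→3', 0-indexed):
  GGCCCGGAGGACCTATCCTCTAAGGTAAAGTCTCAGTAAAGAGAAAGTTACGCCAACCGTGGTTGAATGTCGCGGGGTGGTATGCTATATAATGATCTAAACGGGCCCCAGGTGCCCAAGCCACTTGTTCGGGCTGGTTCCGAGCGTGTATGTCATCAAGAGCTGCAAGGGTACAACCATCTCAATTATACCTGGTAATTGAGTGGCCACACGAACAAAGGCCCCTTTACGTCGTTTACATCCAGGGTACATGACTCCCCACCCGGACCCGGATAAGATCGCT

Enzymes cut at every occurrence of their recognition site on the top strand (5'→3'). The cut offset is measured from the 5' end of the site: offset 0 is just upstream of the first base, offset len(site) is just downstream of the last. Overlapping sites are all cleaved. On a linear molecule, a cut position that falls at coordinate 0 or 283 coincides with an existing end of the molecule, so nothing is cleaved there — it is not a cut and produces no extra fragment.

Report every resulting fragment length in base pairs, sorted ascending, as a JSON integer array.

Site scan:
  NpsVI CAGT/1: at [33] ⇒ [34]
  AzqIX ATAT/2: at [86] ⇒ [88]
  VbrX (CTTTCAAC, off=4): no sites

Pooled cuts: [34, 88]

Fragment lengths:
  [0,34): 34 bp
  [34,88): 54 bp
  [88,283): 195 bp

[34,54,195]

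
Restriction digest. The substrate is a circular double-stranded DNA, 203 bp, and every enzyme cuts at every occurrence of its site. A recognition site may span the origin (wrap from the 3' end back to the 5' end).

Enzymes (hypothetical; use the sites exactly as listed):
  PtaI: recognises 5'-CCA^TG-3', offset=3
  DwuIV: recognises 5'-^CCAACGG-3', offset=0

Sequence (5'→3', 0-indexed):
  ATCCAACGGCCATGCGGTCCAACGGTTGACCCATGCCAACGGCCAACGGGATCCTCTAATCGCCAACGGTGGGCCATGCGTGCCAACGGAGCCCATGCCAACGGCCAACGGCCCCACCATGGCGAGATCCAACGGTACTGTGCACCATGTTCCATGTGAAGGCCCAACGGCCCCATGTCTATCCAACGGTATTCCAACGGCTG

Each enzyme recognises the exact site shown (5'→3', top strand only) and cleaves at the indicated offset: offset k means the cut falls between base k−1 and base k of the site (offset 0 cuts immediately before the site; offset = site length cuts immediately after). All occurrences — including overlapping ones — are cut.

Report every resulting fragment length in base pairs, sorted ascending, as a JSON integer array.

[2,2,6,6,7,7,7,7,9,9,10,11,12,12,13,14,15,15,19,20]

Per-enzyme occurrences:
  PtaI (CCATG, off=3): starts [9, 30, 73, 92, 116, 144, 151, 172] → cuts [12, 33, 76, 95, 119, 147, 154, 175]
  DwuIV (CCAACGG, off=0): starts [2, 18, 35, 42, 62, 82, 97, 104, 128, 163, 182, 193] → cuts [2, 18, 35, 42, 62, 82, 97, 104, 128, 163, 182, 193]

Pooled cuts: [2, 12, 18, 33, 35, 42, 62, 76, 82, 95, 97, 104, 119, 128, 147, 154, 163, 175, 182, 193]

Fragment lengths:
  2→12: 10 bp
  12→18: 6 bp
  18→33: 15 bp
  33→35: 2 bp
  35→42: 7 bp
  42→62: 20 bp
  62→76: 14 bp
  76→82: 6 bp
  82→95: 13 bp
  95→97: 2 bp
  97→104: 7 bp
  104→119: 15 bp
  119→128: 9 bp
  128→147: 19 bp
  147→154: 7 bp
  154→163: 9 bp
  163→175: 12 bp
  175→182: 7 bp
  182→193: 11 bp
  193→2 (wrap): 203-193+2 = 12 bp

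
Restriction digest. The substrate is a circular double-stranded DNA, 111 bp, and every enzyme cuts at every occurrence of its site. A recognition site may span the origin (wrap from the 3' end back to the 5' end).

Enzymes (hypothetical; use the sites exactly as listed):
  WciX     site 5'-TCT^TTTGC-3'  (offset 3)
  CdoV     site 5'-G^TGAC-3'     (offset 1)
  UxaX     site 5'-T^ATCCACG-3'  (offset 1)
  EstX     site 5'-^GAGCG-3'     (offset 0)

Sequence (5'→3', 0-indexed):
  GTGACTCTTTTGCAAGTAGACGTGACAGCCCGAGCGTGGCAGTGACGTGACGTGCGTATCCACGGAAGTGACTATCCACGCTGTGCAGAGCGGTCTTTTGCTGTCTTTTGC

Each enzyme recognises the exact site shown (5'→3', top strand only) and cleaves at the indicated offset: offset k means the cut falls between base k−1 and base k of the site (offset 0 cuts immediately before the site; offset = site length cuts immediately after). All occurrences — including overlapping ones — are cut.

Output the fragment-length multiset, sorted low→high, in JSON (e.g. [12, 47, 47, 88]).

Per-enzyme occurrences:
  WciX TCTTTTGC/3: at [5, 93, 103] ⇒ [8, 96, 106]
  CdoV GTGAC/1: at [0, 21, 41, 46, 67] ⇒ [1, 22, 42, 47, 68]
  UxaX TATCCACG/1: at [56, 72] ⇒ [57, 73]
  EstX GAGCG/0: at [31, 87] ⇒ [31, 87]

Pooled cuts: [1, 8, 22, 31, 42, 47, 57, 68, 73, 87, 96, 106]

Fragment lengths:
  1→8: 7 bp
  8→22: 14 bp
  22→31: 9 bp
  31→42: 11 bp
  42→47: 5 bp
  47→57: 10 bp
  57→68: 11 bp
  68→73: 5 bp
  73→87: 14 bp
  87→96: 9 bp
  96→106: 10 bp
  106→1 (wrap): 111-106+1 = 6 bp

[5,5,6,7,9,9,10,10,11,11,14,14]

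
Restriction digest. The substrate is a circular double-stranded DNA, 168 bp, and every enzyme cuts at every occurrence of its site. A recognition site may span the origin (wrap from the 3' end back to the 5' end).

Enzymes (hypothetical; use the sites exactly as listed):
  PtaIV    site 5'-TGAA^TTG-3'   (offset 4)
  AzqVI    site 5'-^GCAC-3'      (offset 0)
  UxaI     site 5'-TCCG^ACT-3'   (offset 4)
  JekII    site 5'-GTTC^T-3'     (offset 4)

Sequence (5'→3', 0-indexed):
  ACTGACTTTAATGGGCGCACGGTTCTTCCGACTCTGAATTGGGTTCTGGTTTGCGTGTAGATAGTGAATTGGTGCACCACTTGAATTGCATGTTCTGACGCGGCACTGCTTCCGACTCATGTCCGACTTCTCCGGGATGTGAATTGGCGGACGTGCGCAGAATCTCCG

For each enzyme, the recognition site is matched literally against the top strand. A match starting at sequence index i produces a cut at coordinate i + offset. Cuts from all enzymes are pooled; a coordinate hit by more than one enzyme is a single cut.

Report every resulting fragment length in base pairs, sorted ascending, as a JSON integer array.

[5,5,7,8,8,9,10,11,12,12,16,18,22,25]

Scan for sites:
  PtaIV (TGAATTG, off=4): starts [34, 64, 81, 139] → cuts [38, 68, 85, 143]
  AzqVI (GCAC, off=0): starts [16, 73, 102] → cuts [16, 73, 102]
  UxaI (TCCGACT, off=4): starts [26, 110, 121, 164] → cuts [0, 30, 114, 125]
  JekII (GTTCT, off=4): starts [21, 42, 91] → cuts [25, 46, 95]

All cut coordinates (distinct, sorted): [0, 16, 25, 30, 38, 46, 68, 73, 85, 95, 102, 114, 125, 143]

Fragment lengths:
  0→16: 16 bp
  16→25: 9 bp
  25→30: 5 bp
  30→38: 8 bp
  38→46: 8 bp
  46→68: 22 bp
  68→73: 5 bp
  73→85: 12 bp
  85→95: 10 bp
  95→102: 7 bp
  102→114: 12 bp
  114→125: 11 bp
  125→143: 18 bp
  143→0 (wrap): 168-143+0 = 25 bp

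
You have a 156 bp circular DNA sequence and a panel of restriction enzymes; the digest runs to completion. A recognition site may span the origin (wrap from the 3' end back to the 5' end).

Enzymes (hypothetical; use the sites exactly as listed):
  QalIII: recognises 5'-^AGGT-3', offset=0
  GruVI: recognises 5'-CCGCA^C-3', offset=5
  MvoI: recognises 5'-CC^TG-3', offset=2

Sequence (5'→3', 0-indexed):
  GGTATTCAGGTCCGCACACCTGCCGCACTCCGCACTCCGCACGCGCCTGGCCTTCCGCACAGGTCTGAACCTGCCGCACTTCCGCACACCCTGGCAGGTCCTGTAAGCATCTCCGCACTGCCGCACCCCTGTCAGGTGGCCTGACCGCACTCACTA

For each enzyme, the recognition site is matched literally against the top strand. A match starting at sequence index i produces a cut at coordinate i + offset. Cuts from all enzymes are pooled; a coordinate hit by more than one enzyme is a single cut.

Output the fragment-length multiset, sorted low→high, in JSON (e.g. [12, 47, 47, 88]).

[1,4,4,4,4,5,6,6,6,7,7,7,7,8,8,8,8,8,9,11,12,16]

Per-enzyme occurrences:
  QalIII (AGGT, off=0): starts [7, 60, 95, 133, 155] → cuts [7, 60, 95, 133, 155]
  GruVI (CCGCAC, off=5): starts [11, 22, 29, 36, 54, 73, 81, 112, 120, 144] → cuts [16, 27, 34, 41, 59, 78, 86, 117, 125, 149]
  MvoI (CCTG, off=2): starts [18, 45, 69, 89, 99, 127, 139] → cuts [20, 47, 71, 91, 101, 129, 141]

Pooled cuts: [7, 16, 20, 27, 34, 41, 47, 59, 60, 71, 78, 86, 91, 95, 101, 117, 125, 129, 133, 141, 149, 155]

Fragment lengths:
  7→16: 9 bp
  16→20: 4 bp
  20→27: 7 bp
  27→34: 7 bp
  34→41: 7 bp
  41→47: 6 bp
  47→59: 12 bp
  59→60: 1 bp
  60→71: 11 bp
  71→78: 7 bp
  78→86: 8 bp
  86→91: 5 bp
  91→95: 4 bp
  95→101: 6 bp
  101→117: 16 bp
  117→125: 8 bp
  125→129: 4 bp
  129→133: 4 bp
  133→141: 8 bp
  141→149: 8 bp
  149→155: 6 bp
  155→7 (wrap): 156-155+7 = 8 bp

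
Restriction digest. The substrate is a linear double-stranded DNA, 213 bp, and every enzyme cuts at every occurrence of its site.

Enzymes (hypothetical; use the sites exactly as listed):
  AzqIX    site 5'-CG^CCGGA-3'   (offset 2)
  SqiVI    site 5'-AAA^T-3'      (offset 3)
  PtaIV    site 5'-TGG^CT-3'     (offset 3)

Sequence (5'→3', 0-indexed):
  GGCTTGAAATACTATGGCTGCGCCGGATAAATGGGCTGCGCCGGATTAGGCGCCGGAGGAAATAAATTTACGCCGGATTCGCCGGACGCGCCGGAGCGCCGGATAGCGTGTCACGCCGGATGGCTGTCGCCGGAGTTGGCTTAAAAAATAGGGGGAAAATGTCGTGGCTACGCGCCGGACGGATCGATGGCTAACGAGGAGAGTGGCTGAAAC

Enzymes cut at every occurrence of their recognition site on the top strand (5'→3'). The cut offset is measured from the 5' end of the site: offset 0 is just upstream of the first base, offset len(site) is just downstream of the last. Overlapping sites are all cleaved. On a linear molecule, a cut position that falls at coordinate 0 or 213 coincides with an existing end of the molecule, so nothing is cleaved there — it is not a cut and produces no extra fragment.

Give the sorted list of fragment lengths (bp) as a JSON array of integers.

Scan for sites:
  AzqIX CGCCGGA/2: at [20, 38, 50, 70, 79, 88, 96, 113, 127, 172] ⇒ [22, 40, 52, 72, 81, 90, 98, 115, 129, 174]
  SqiVI AAAT/3: at [6, 28, 59, 63, 145, 156] ⇒ [9, 31, 62, 66, 148, 159]
  PtaIV TGGCT/3: at [14, 120, 136, 164, 187, 203] ⇒ [17, 123, 139, 167, 190, 206]

All cut coordinates (distinct, sorted): [9, 17, 22, 31, 40, 52, 62, 66, 72, 81, 90, 98, 115, 123, 129, 139, 148, 159, 167, 174, 190, 206]

Fragments:
  [0,9): 9 bp
  [9,17): 8 bp
  [17,22): 5 bp
  [22,31): 9 bp
  [31,40): 9 bp
  [40,52): 12 bp
  [52,62): 10 bp
  [62,66): 4 bp
  [66,72): 6 bp
  [72,81): 9 bp
  [81,90): 9 bp
  [90,98): 8 bp
  [98,115): 17 bp
  [115,123): 8 bp
  [123,129): 6 bp
  [129,139): 10 bp
  [139,148): 9 bp
  [148,159): 11 bp
  [159,167): 8 bp
  [167,174): 7 bp
  [174,190): 16 bp
  [190,206): 16 bp
  [206,213): 7 bp

[4,5,6,6,7,7,8,8,8,8,9,9,9,9,9,9,10,10,11,12,16,16,17]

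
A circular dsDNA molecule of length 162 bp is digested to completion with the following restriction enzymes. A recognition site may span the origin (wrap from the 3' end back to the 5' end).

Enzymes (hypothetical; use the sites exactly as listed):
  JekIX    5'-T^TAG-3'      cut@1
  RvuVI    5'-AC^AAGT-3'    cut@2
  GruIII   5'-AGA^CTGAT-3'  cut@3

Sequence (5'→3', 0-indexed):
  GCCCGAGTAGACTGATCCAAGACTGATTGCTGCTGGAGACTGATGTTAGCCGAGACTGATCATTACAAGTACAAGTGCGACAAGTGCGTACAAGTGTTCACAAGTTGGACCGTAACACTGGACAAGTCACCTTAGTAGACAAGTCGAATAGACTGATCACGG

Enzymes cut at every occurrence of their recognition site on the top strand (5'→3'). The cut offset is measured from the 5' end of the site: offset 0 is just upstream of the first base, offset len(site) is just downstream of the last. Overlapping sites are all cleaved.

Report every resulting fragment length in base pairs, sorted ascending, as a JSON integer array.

[6,7,8,9,9,9,10,10,11,11,12,17,21,22]

Per-enzyme occurrences:
  JekIX TTAG/1: at [45, 131] ⇒ [46, 132]
  RvuVI ACAAGT/2: at [64, 70, 79, 89, 99, 121, 138] ⇒ [66, 72, 81, 91, 101, 123, 140]
  GruIII AGACTGAT/3: at [8, 19, 36, 52, 149] ⇒ [11, 22, 39, 55, 152]

All cut coordinates (distinct, sorted): [11, 22, 39, 46, 55, 66, 72, 81, 91, 101, 123, 132, 140, 152]

Fragment lengths:
  11→22: 11 bp
  22→39: 17 bp
  39→46: 7 bp
  46→55: 9 bp
  55→66: 11 bp
  66→72: 6 bp
  72→81: 9 bp
  81→91: 10 bp
  91→101: 10 bp
  101→123: 22 bp
  123→132: 9 bp
  132→140: 8 bp
  140→152: 12 bp
  152→11 (wrap): 162-152+11 = 21 bp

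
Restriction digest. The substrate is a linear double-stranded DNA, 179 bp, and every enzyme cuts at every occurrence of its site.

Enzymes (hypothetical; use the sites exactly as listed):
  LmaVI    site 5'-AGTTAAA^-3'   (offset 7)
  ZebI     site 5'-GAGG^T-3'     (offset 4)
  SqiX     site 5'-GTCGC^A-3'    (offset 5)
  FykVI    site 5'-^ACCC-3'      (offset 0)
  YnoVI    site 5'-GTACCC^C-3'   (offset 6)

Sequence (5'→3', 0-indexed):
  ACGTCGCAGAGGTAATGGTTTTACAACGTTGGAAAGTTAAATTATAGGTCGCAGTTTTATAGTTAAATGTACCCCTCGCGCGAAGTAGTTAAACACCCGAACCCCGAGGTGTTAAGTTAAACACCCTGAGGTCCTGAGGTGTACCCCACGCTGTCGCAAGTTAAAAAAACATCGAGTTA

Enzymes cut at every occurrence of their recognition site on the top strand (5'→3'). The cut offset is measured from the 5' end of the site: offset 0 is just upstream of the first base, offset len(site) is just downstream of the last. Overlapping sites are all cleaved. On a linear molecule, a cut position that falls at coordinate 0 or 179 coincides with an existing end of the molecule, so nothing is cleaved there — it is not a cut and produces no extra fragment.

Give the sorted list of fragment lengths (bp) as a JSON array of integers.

[1,1,3,3,4,4,5,6,7,8,8,9,9,11,11,12,14,15,19,29]

Scan for sites:
  LmaVI AGTTAAA/7: at [34, 60, 86, 114, 158] ⇒ [41, 67, 93, 121, 165]
  ZebI GAGGT/4: at [8, 105, 127, 135] ⇒ [12, 109, 131, 139]
  SqiX GTCGCA/5: at [2, 47, 152] ⇒ [7, 52, 157]
  FykVI ACCC/0: at [70, 94, 100, 122, 142] ⇒ [70, 94, 100, 122, 142]
  YnoVI GTACCCC/6: at [68, 140] ⇒ [74, 146]

Pooled cuts: [7, 12, 41, 52, 67, 70, 74, 93, 94, 100, 109, 121, 122, 131, 139, 142, 146, 157, 165]

Fragments:
  [0,7): 7 bp
  [7,12): 5 bp
  [12,41): 29 bp
  [41,52): 11 bp
  [52,67): 15 bp
  [67,70): 3 bp
  [70,74): 4 bp
  [74,93): 19 bp
  [93,94): 1 bp
  [94,100): 6 bp
  [100,109): 9 bp
  [109,121): 12 bp
  [121,122): 1 bp
  [122,131): 9 bp
  [131,139): 8 bp
  [139,142): 3 bp
  [142,146): 4 bp
  [146,157): 11 bp
  [157,165): 8 bp
  [165,179): 14 bp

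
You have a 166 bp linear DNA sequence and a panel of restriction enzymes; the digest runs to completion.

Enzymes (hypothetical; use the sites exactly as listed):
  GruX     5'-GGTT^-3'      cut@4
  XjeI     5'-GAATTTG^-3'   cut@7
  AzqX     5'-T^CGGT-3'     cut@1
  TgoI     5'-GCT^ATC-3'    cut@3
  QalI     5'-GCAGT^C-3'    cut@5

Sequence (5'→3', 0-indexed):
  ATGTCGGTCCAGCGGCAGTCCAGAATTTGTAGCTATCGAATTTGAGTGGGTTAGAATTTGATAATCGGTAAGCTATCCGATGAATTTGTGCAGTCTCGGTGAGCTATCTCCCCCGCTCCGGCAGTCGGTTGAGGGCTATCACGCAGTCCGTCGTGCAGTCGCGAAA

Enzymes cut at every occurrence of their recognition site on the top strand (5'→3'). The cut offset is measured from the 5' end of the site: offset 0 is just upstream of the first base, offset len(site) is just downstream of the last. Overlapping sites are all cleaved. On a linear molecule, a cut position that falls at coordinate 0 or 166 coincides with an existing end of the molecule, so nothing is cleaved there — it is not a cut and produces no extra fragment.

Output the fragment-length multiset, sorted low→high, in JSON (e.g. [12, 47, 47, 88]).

[2,4,5,5,5,6,7,7,8,8,9,9,10,10,10,12,14,15,20]

Per-enzyme occurrences:
  GruX GGTT/4: at [48, 126] ⇒ [52, 130]
  XjeI GAATTTG/7: at [22, 37, 53, 81] ⇒ [29, 44, 60, 88]
  AzqX TCGGT/1: at [3, 64, 95, 124] ⇒ [4, 65, 96, 125]
  TgoI GCTATC/3: at [31, 71, 102, 134] ⇒ [34, 74, 105, 137]
  QalI GCAGTC/5: at [14, 89, 120, 142, 154] ⇒ [19, 94, 125, 147, 159]

All cut coordinates (distinct, sorted): [4, 19, 29, 34, 44, 52, 60, 65, 74, 88, 94, 96, 105, 125, 130, 137, 147, 159]

Fragment lengths:
  [0,4): 4 bp
  [4,19): 15 bp
  [19,29): 10 bp
  [29,34): 5 bp
  [34,44): 10 bp
  [44,52): 8 bp
  [52,60): 8 bp
  [60,65): 5 bp
  [65,74): 9 bp
  [74,88): 14 bp
  [88,94): 6 bp
  [94,96): 2 bp
  [96,105): 9 bp
  [105,125): 20 bp
  [125,130): 5 bp
  [130,137): 7 bp
  [137,147): 10 bp
  [147,159): 12 bp
  [159,166): 7 bp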